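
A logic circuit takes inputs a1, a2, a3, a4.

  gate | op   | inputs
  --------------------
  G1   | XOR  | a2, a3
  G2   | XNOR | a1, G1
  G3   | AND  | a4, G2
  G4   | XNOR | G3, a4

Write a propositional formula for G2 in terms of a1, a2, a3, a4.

a1 XNOR (a2 XOR a3)

G1 = a2 XOR a3
G2 = a1 XNOR G1 = a1 XNOR (a2 XOR a3)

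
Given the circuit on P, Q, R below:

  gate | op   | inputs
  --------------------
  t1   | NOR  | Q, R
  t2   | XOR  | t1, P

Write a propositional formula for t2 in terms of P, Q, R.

t1 = Q NOR R
t2 = t1 XOR P = (Q NOR R) XOR P

(Q NOR R) XOR P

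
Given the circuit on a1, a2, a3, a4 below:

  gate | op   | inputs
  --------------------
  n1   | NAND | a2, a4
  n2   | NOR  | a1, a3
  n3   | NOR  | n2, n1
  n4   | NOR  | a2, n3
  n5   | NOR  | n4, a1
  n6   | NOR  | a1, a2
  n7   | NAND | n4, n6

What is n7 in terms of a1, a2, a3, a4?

n1 = a2 NAND a4
n2 = a1 NOR a3
n3 = n2 NOR n1 = (a1 NOR a3) NOR (a2 NAND a4)
n4 = a2 NOR n3 = a2 NOR ((a1 NOR a3) NOR (a2 NAND a4))
n6 = a1 NOR a2
n7 = n4 NAND n6 = (a2 NOR ((a1 NOR a3) NOR (a2 NAND a4))) NAND (a1 NOR a2)

(a2 NOR ((a1 NOR a3) NOR (a2 NAND a4))) NAND (a1 NOR a2)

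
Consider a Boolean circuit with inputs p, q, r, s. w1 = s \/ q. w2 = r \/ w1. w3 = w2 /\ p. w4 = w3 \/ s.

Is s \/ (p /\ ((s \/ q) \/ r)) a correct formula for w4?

Yes

w1 = s \/ q
w2 = r \/ w1 = r \/ (s \/ q)
w3 = w2 /\ p = (r \/ (s \/ q)) /\ p
w4 = w3 \/ s = ((r \/ (s \/ q)) /\ p) \/ s
At p=0, q=0, r=0, s=0: circuit gives 0, formula gives 0.
At p=0, q=0, r=0, s=1: circuit gives 1, formula gives 1.
Agrees on all 16 inputs.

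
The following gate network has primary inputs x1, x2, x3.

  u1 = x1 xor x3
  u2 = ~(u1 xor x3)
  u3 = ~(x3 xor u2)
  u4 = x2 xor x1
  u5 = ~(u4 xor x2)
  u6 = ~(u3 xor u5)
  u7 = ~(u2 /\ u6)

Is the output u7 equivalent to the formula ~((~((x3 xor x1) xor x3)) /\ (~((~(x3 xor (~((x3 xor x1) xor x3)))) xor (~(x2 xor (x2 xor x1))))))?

u1 = x1 xor x3
u2 = ~(u1 xor x3) = ~((x1 xor x3) xor x3)
u3 = ~(x3 xor u2) = ~(x3 xor (~((x1 xor x3) xor x3)))
u4 = x2 xor x1
u5 = ~(u4 xor x2) = ~((x2 xor x1) xor x2)
u6 = ~(u3 xor u5) = ~((~(x3 xor (~((x1 xor x3) xor x3)))) xor (~((x2 xor x1) xor x2)))
u7 = ~(u2 /\ u6) = ~((~((x1 xor x3) xor x3)) /\ (~((~(x3 xor (~((x1 xor x3) xor x3)))) xor (~((x2 xor x1) xor x2)))))
At x1=0, x2=0, x3=1: circuit gives 0, formula gives 0.
At x1=0, x2=0, x3=0: circuit gives 1, formula gives 1.
Agrees on all 8 inputs.

Yes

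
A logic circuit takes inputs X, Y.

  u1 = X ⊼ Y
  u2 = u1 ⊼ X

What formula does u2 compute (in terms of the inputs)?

u1 = X ⊼ Y
u2 = u1 ⊼ X = (X ⊼ Y) ⊼ X

(X ⊼ Y) ⊼ X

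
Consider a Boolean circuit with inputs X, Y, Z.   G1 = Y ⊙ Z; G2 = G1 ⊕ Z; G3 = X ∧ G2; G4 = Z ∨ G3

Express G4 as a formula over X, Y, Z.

G1 = Y ⊙ Z
G2 = G1 ⊕ Z = (Y ⊙ Z) ⊕ Z
G3 = X ∧ G2 = X ∧ ((Y ⊙ Z) ⊕ Z)
G4 = Z ∨ G3 = Z ∨ (X ∧ ((Y ⊙ Z) ⊕ Z))

Z ∨ (X ∧ ((Y ⊙ Z) ⊕ Z))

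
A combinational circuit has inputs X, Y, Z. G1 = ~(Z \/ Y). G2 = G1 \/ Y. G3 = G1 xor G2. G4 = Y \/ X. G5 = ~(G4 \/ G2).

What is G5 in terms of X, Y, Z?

G1 = ~(Z \/ Y)
G2 = G1 \/ Y = (~(Z \/ Y)) \/ Y
G4 = Y \/ X
G5 = ~(G4 \/ G2) = ~((Y \/ X) \/ ((~(Z \/ Y)) \/ Y))

~((Y \/ X) \/ ((~(Z \/ Y)) \/ Y))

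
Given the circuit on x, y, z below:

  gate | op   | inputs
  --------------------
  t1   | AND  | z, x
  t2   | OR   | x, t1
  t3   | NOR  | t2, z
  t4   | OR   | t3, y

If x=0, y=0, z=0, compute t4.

1

t1 = 0 AND 0 = 0
t2 = 0 OR 0 = 0
t3 = 0 NOR 0 = 1
t4 = 1 OR 0 = 1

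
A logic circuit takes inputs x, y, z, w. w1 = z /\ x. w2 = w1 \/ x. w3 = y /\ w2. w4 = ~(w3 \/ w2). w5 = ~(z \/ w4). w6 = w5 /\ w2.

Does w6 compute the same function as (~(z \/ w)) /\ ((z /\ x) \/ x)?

w1 = z /\ x
w2 = w1 \/ x = (z /\ x) \/ x
w3 = y /\ w2 = y /\ ((z /\ x) \/ x)
w4 = ~(w3 \/ w2) = ~((y /\ ((z /\ x) \/ x)) \/ ((z /\ x) \/ x))
w5 = ~(z \/ w4) = ~(z \/ (~((y /\ ((z /\ x) \/ x)) \/ ((z /\ x) \/ x))))
w6 = w5 /\ w2 = (~(z \/ (~((y /\ ((z /\ x) \/ x)) \/ ((z /\ x) \/ x))))) /\ ((z /\ x) \/ x)
At x=1, y=0, z=0, w=1: circuit gives 1, formula gives 0.

No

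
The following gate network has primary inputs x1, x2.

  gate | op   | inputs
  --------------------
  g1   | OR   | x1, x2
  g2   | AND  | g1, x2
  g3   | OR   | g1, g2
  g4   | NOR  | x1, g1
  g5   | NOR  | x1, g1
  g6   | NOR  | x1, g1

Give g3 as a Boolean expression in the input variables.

g1 = x1 OR x2
g2 = g1 AND x2 = (x1 OR x2) AND x2
g3 = g1 OR g2 = (x1 OR x2) OR ((x1 OR x2) AND x2)

(x1 OR x2) OR ((x1 OR x2) AND x2)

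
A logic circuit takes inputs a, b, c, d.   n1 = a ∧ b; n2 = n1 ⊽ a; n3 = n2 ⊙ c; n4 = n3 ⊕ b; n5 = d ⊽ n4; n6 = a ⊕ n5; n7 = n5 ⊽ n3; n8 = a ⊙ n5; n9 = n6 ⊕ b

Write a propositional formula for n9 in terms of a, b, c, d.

n1 = a ∧ b
n2 = n1 ⊽ a = (a ∧ b) ⊽ a
n3 = n2 ⊙ c = ((a ∧ b) ⊽ a) ⊙ c
n4 = n3 ⊕ b = (((a ∧ b) ⊽ a) ⊙ c) ⊕ b
n5 = d ⊽ n4 = d ⊽ ((((a ∧ b) ⊽ a) ⊙ c) ⊕ b)
n6 = a ⊕ n5 = a ⊕ (d ⊽ ((((a ∧ b) ⊽ a) ⊙ c) ⊕ b))
n9 = n6 ⊕ b = (a ⊕ (d ⊽ ((((a ∧ b) ⊽ a) ⊙ c) ⊕ b))) ⊕ b

(a ⊕ (d ⊽ ((((a ∧ b) ⊽ a) ⊙ c) ⊕ b))) ⊕ b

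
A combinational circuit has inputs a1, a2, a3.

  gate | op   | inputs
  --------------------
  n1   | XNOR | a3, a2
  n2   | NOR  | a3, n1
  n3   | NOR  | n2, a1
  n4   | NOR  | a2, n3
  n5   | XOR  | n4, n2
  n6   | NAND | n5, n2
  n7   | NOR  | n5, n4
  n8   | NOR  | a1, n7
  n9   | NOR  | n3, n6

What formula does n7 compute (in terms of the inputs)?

n1 = a3 XNOR a2
n2 = a3 NOR n1 = a3 NOR (a3 XNOR a2)
n3 = n2 NOR a1 = (a3 NOR (a3 XNOR a2)) NOR a1
n4 = a2 NOR n3 = a2 NOR ((a3 NOR (a3 XNOR a2)) NOR a1)
n5 = n4 XOR n2 = (a2 NOR ((a3 NOR (a3 XNOR a2)) NOR a1)) XOR (a3 NOR (a3 XNOR a2))
n7 = n5 NOR n4 = ((a2 NOR ((a3 NOR (a3 XNOR a2)) NOR a1)) XOR (a3 NOR (a3 XNOR a2))) NOR (a2 NOR ((a3 NOR (a3 XNOR a2)) NOR a1))

((a2 NOR ((a3 NOR (a3 XNOR a2)) NOR a1)) XOR (a3 NOR (a3 XNOR a2))) NOR (a2 NOR ((a3 NOR (a3 XNOR a2)) NOR a1))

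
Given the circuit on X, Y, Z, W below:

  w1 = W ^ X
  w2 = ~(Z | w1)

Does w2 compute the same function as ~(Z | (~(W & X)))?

w1 = W ^ X
w2 = ~(Z | w1) = ~(Z | (W ^ X))
At X=0, Y=0, Z=0, W=0: circuit gives 1, formula gives 0.

No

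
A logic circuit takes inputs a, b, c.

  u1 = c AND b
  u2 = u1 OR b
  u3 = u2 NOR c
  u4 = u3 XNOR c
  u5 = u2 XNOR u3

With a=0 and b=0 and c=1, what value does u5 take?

1

u1 = 1 AND 0 = 0
u2 = 0 OR 0 = 0
u3 = 0 NOR 1 = 0
u5 = 0 XNOR 0 = 1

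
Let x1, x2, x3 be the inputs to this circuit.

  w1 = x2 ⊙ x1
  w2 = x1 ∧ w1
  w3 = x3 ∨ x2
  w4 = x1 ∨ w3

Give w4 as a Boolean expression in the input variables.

x1 ∨ (x3 ∨ x2)

w3 = x3 ∨ x2
w4 = x1 ∨ w3 = x1 ∨ (x3 ∨ x2)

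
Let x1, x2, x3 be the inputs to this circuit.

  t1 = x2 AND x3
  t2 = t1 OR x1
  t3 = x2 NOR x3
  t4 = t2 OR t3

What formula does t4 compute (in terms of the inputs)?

t1 = x2 AND x3
t2 = t1 OR x1 = (x2 AND x3) OR x1
t3 = x2 NOR x3
t4 = t2 OR t3 = ((x2 AND x3) OR x1) OR (x2 NOR x3)

((x2 AND x3) OR x1) OR (x2 NOR x3)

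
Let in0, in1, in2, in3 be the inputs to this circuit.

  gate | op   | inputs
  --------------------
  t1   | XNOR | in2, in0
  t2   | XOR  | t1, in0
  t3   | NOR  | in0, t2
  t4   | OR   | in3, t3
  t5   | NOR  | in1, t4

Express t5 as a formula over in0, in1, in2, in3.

in1 NOR (in3 OR (in0 NOR ((in2 XNOR in0) XOR in0)))

t1 = in2 XNOR in0
t2 = t1 XOR in0 = (in2 XNOR in0) XOR in0
t3 = in0 NOR t2 = in0 NOR ((in2 XNOR in0) XOR in0)
t4 = in3 OR t3 = in3 OR (in0 NOR ((in2 XNOR in0) XOR in0))
t5 = in1 NOR t4 = in1 NOR (in3 OR (in0 NOR ((in2 XNOR in0) XOR in0)))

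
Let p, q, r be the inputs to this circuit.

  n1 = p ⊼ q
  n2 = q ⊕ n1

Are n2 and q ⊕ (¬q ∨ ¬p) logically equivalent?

Yes

n1 = p ⊼ q
n2 = q ⊕ n1 = q ⊕ (p ⊼ q)
At p=0, q=1, r=0: circuit gives 0, formula gives 0.
At p=0, q=0, r=0: circuit gives 1, formula gives 1.
Agrees on all 8 inputs.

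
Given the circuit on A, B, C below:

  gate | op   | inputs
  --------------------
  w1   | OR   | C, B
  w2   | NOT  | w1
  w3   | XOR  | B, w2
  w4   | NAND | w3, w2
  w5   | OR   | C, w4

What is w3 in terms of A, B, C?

w1 = C OR B
w2 = NOT w1 = NOT (C OR B)
w3 = B XOR w2 = B XOR NOT (C OR B)

B XOR NOT (C OR B)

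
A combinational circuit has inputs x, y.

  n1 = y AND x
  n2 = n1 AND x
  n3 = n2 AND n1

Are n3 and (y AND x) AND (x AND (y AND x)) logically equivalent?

Yes

n1 = y AND x
n2 = n1 AND x = (y AND x) AND x
n3 = n2 AND n1 = ((y AND x) AND x) AND (y AND x)
At x=0, y=0: circuit gives 0, formula gives 0.
At x=1, y=1: circuit gives 1, formula gives 1.
Agrees on all 4 inputs.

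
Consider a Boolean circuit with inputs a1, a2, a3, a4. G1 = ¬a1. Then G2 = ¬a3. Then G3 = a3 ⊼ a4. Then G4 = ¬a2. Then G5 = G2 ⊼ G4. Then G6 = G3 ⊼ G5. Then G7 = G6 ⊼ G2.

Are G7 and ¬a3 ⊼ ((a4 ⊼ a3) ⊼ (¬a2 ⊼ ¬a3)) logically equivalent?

G2 = ¬a3
G3 = a3 ⊼ a4
G4 = ¬a2
G5 = G2 ⊼ G4 = ¬a3 ⊼ ¬a2
G6 = G3 ⊼ G5 = (a3 ⊼ a4) ⊼ (¬a3 ⊼ ¬a2)
G7 = G6 ⊼ G2 = ((a3 ⊼ a4) ⊼ (¬a3 ⊼ ¬a2)) ⊼ ¬a3
At a1=0, a2=0, a3=0, a4=0: circuit gives 0, formula gives 0.
At a1=0, a2=0, a3=1, a4=0: circuit gives 1, formula gives 1.
Agrees on all 16 inputs.

Yes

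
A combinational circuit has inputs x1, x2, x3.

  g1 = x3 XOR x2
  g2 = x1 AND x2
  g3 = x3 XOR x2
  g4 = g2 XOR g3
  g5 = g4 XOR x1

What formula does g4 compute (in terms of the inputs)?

(x1 AND x2) XOR (x3 XOR x2)

g2 = x1 AND x2
g3 = x3 XOR x2
g4 = g2 XOR g3 = (x1 AND x2) XOR (x3 XOR x2)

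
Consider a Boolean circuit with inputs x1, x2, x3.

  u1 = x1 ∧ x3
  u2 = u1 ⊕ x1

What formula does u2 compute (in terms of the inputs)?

u1 = x1 ∧ x3
u2 = u1 ⊕ x1 = (x1 ∧ x3) ⊕ x1

(x1 ∧ x3) ⊕ x1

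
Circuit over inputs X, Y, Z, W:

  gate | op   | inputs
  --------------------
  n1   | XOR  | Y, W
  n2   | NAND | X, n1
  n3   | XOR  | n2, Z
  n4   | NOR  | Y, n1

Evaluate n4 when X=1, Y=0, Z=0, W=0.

n1 = 0 XOR 0 = 0
n4 = 0 NOR 0 = 1

1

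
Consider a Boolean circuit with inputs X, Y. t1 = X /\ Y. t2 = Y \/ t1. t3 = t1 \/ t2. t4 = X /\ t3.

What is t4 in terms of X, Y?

t1 = X /\ Y
t2 = Y \/ t1 = Y \/ (X /\ Y)
t3 = t1 \/ t2 = (X /\ Y) \/ (Y \/ (X /\ Y))
t4 = X /\ t3 = X /\ ((X /\ Y) \/ (Y \/ (X /\ Y)))

X /\ ((X /\ Y) \/ (Y \/ (X /\ Y)))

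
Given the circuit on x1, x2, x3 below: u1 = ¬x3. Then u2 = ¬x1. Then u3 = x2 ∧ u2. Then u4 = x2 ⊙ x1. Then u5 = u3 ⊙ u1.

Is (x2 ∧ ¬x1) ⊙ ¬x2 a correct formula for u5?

No

u1 = ¬x3
u2 = ¬x1
u3 = x2 ∧ u2 = x2 ∧ ¬x1
u5 = u3 ⊙ u1 = (x2 ∧ ¬x1) ⊙ ¬x3
At x1=0, x2=0, x3=1: circuit gives 1, formula gives 0.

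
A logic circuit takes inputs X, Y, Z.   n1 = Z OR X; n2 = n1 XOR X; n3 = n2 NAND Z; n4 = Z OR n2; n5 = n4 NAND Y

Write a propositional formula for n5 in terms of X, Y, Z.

(Z OR ((Z OR X) XOR X)) NAND Y

n1 = Z OR X
n2 = n1 XOR X = (Z OR X) XOR X
n4 = Z OR n2 = Z OR ((Z OR X) XOR X)
n5 = n4 NAND Y = (Z OR ((Z OR X) XOR X)) NAND Y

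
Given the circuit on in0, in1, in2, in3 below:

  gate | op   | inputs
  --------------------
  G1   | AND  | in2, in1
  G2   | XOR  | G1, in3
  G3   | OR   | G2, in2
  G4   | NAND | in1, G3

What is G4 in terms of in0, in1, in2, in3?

G1 = in2 AND in1
G2 = G1 XOR in3 = (in2 AND in1) XOR in3
G3 = G2 OR in2 = ((in2 AND in1) XOR in3) OR in2
G4 = in1 NAND G3 = in1 NAND (((in2 AND in1) XOR in3) OR in2)

in1 NAND (((in2 AND in1) XOR in3) OR in2)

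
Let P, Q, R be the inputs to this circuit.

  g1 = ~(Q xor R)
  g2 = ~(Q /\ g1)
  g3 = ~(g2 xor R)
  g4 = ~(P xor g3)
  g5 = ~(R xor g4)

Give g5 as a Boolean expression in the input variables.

g1 = ~(Q xor R)
g2 = ~(Q /\ g1) = ~(Q /\ (~(Q xor R)))
g3 = ~(g2 xor R) = ~((~(Q /\ (~(Q xor R)))) xor R)
g4 = ~(P xor g3) = ~(P xor (~((~(Q /\ (~(Q xor R)))) xor R)))
g5 = ~(R xor g4) = ~(R xor (~(P xor (~((~(Q /\ (~(Q xor R)))) xor R)))))

~(R xor (~(P xor (~((~(Q /\ (~(Q xor R)))) xor R)))))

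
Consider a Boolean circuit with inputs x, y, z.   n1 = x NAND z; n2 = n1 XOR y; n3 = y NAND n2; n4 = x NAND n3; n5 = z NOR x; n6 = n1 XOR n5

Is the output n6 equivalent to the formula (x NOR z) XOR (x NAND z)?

n1 = x NAND z
n5 = z NOR x
n6 = n1 XOR n5 = (x NAND z) XOR (z NOR x)
At x=0, y=0, z=0: circuit gives 0, formula gives 0.
At x=0, y=0, z=1: circuit gives 1, formula gives 1.
Agrees on all 8 inputs.

Yes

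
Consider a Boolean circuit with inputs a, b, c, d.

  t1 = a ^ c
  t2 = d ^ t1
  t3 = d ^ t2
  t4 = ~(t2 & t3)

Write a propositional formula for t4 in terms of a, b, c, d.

~((d ^ (a ^ c)) & (d ^ (d ^ (a ^ c))))

t1 = a ^ c
t2 = d ^ t1 = d ^ (a ^ c)
t3 = d ^ t2 = d ^ (d ^ (a ^ c))
t4 = ~(t2 & t3) = ~((d ^ (a ^ c)) & (d ^ (d ^ (a ^ c))))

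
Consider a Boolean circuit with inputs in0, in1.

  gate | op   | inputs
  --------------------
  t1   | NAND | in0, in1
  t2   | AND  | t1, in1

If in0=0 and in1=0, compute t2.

0

t1 = 0 NAND 0 = 1
t2 = 1 AND 0 = 0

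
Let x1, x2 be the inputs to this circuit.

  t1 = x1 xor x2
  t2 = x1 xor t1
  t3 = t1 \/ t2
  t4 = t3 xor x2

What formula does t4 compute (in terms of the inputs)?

t1 = x1 xor x2
t2 = x1 xor t1 = x1 xor (x1 xor x2)
t3 = t1 \/ t2 = (x1 xor x2) \/ (x1 xor (x1 xor x2))
t4 = t3 xor x2 = ((x1 xor x2) \/ (x1 xor (x1 xor x2))) xor x2

((x1 xor x2) \/ (x1 xor (x1 xor x2))) xor x2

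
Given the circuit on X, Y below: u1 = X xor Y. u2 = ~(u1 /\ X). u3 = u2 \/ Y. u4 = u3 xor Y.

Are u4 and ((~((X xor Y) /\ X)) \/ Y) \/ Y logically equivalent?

u1 = X xor Y
u2 = ~(u1 /\ X) = ~((X xor Y) /\ X)
u3 = u2 \/ Y = (~((X xor Y) /\ X)) \/ Y
u4 = u3 xor Y = ((~((X xor Y) /\ X)) \/ Y) xor Y
At X=0, Y=1: circuit gives 0, formula gives 1.

No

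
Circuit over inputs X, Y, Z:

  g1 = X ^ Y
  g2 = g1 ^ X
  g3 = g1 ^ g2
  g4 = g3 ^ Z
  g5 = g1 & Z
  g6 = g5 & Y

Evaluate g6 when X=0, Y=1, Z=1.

g1 = 0 ^ 1 = 1
g5 = 1 & 1 = 1
g6 = 1 & 1 = 1

1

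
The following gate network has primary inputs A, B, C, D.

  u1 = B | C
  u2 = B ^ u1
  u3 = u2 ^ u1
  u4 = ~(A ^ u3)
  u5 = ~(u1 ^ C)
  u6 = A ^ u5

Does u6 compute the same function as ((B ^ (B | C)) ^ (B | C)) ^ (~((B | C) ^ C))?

No

u1 = B | C
u5 = ~(u1 ^ C) = ~((B | C) ^ C)
u6 = A ^ u5 = A ^ (~((B | C) ^ C))
At A=0, B=1, C=0, D=0: circuit gives 0, formula gives 1.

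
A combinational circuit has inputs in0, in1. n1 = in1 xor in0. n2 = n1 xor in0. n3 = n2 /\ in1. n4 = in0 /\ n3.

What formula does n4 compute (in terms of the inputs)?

n1 = in1 xor in0
n2 = n1 xor in0 = (in1 xor in0) xor in0
n3 = n2 /\ in1 = ((in1 xor in0) xor in0) /\ in1
n4 = in0 /\ n3 = in0 /\ (((in1 xor in0) xor in0) /\ in1)

in0 /\ (((in1 xor in0) xor in0) /\ in1)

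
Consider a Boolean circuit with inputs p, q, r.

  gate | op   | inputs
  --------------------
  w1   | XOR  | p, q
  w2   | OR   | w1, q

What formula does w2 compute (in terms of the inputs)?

(p XOR q) OR q

w1 = p XOR q
w2 = w1 OR q = (p XOR q) OR q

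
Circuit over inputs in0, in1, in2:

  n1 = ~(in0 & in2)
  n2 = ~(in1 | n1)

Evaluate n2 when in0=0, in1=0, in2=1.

n1 = ~(0 & 1) = 1
n2 = ~(0 | 1) = 0

0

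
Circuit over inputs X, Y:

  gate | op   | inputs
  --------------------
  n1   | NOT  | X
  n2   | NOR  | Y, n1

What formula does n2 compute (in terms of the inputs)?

Y NOR NOT X

n1 = NOT X
n2 = Y NOR n1 = Y NOR NOT X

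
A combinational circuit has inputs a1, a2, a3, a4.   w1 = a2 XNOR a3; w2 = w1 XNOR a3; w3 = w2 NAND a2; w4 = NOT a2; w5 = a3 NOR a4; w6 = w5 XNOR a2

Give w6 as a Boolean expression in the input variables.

w5 = a3 NOR a4
w6 = w5 XNOR a2 = (a3 NOR a4) XNOR a2

(a3 NOR a4) XNOR a2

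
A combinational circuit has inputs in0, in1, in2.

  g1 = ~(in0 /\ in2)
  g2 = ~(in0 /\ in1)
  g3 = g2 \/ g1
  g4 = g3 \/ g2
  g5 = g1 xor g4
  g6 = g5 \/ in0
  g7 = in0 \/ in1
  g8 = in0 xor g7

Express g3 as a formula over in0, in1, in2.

g1 = ~(in0 /\ in2)
g2 = ~(in0 /\ in1)
g3 = g2 \/ g1 = (~(in0 /\ in1)) \/ (~(in0 /\ in2))

(~(in0 /\ in1)) \/ (~(in0 /\ in2))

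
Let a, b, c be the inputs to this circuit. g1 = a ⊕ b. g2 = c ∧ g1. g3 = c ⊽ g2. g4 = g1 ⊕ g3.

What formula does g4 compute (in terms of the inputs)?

g1 = a ⊕ b
g2 = c ∧ g1 = c ∧ (a ⊕ b)
g3 = c ⊽ g2 = c ⊽ (c ∧ (a ⊕ b))
g4 = g1 ⊕ g3 = (a ⊕ b) ⊕ (c ⊽ (c ∧ (a ⊕ b)))

(a ⊕ b) ⊕ (c ⊽ (c ∧ (a ⊕ b)))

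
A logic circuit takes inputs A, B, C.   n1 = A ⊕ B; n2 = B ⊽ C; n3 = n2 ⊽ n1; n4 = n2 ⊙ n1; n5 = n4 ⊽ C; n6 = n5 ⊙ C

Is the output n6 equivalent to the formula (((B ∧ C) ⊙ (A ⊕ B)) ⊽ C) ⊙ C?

No

n1 = A ⊕ B
n2 = B ⊽ C
n4 = n2 ⊙ n1 = (B ⊽ C) ⊙ (A ⊕ B)
n5 = n4 ⊽ C = ((B ⊽ C) ⊙ (A ⊕ B)) ⊽ C
n6 = n5 ⊙ C = (((B ⊽ C) ⊙ (A ⊕ B)) ⊽ C) ⊙ C
At A=0, B=0, C=0: circuit gives 0, formula gives 1.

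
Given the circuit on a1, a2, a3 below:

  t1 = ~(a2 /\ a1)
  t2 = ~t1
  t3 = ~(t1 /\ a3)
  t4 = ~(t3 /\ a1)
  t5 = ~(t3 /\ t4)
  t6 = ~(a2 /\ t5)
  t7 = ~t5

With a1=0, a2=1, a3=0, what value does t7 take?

1

t1 = ~(1 /\ 0) = 1
t3 = ~(1 /\ 0) = 1
t4 = ~(1 /\ 0) = 1
t5 = ~(1 /\ 1) = 0
t7 = ~0 = 1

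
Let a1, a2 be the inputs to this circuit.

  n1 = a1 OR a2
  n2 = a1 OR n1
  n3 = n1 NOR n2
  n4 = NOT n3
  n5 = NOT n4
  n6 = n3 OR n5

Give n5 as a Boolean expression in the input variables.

NOT NOT ((a1 OR a2) NOR (a1 OR (a1 OR a2)))

n1 = a1 OR a2
n2 = a1 OR n1 = a1 OR (a1 OR a2)
n3 = n1 NOR n2 = (a1 OR a2) NOR (a1 OR (a1 OR a2))
n4 = NOT n3 = NOT ((a1 OR a2) NOR (a1 OR (a1 OR a2)))
n5 = NOT n4 = NOT NOT ((a1 OR a2) NOR (a1 OR (a1 OR a2)))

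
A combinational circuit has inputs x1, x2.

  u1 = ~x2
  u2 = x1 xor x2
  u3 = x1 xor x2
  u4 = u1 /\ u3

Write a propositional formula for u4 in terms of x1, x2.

~x2 /\ (x1 xor x2)

u1 = ~x2
u3 = x1 xor x2
u4 = u1 /\ u3 = ~x2 /\ (x1 xor x2)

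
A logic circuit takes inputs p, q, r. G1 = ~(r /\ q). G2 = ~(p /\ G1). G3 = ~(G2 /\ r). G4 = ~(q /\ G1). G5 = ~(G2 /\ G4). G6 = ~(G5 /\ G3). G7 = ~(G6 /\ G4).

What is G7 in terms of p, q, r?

G1 = ~(r /\ q)
G2 = ~(p /\ G1) = ~(p /\ (~(r /\ q)))
G3 = ~(G2 /\ r) = ~((~(p /\ (~(r /\ q)))) /\ r)
G4 = ~(q /\ G1) = ~(q /\ (~(r /\ q)))
G5 = ~(G2 /\ G4) = ~((~(p /\ (~(r /\ q)))) /\ (~(q /\ (~(r /\ q)))))
G6 = ~(G5 /\ G3) = ~((~((~(p /\ (~(r /\ q)))) /\ (~(q /\ (~(r /\ q)))))) /\ (~((~(p /\ (~(r /\ q)))) /\ r)))
G7 = ~(G6 /\ G4) = ~((~((~((~(p /\ (~(r /\ q)))) /\ (~(q /\ (~(r /\ q)))))) /\ (~((~(p /\ (~(r /\ q)))) /\ r)))) /\ (~(q /\ (~(r /\ q)))))

~((~((~((~(p /\ (~(r /\ q)))) /\ (~(q /\ (~(r /\ q)))))) /\ (~((~(p /\ (~(r /\ q)))) /\ r)))) /\ (~(q /\ (~(r /\ q)))))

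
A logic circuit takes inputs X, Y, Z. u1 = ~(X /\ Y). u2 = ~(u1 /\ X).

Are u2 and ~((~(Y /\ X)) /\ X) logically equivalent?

u1 = ~(X /\ Y)
u2 = ~(u1 /\ X) = ~((~(X /\ Y)) /\ X)
At X=1, Y=0, Z=0: circuit gives 0, formula gives 0.
At X=0, Y=0, Z=0: circuit gives 1, formula gives 1.
Agrees on all 8 inputs.

Yes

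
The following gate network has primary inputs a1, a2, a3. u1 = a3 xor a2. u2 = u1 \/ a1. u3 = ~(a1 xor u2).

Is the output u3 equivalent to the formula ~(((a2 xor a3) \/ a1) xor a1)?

u1 = a3 xor a2
u2 = u1 \/ a1 = (a3 xor a2) \/ a1
u3 = ~(a1 xor u2) = ~(a1 xor ((a3 xor a2) \/ a1))
At a1=0, a2=0, a3=1: circuit gives 0, formula gives 0.
At a1=0, a2=0, a3=0: circuit gives 1, formula gives 1.
Agrees on all 8 inputs.

Yes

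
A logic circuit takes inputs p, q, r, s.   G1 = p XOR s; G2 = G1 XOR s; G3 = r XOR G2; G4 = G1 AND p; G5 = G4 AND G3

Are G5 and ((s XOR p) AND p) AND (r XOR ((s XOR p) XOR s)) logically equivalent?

Yes

G1 = p XOR s
G2 = G1 XOR s = (p XOR s) XOR s
G3 = r XOR G2 = r XOR ((p XOR s) XOR s)
G4 = G1 AND p = (p XOR s) AND p
G5 = G4 AND G3 = ((p XOR s) AND p) AND (r XOR ((p XOR s) XOR s))
At p=0, q=0, r=0, s=0: circuit gives 0, formula gives 0.
At p=1, q=0, r=0, s=0: circuit gives 1, formula gives 1.
Agrees on all 16 inputs.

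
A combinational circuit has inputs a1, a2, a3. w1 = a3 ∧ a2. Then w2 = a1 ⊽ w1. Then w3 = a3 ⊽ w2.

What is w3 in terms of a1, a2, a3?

a3 ⊽ (a1 ⊽ (a3 ∧ a2))

w1 = a3 ∧ a2
w2 = a1 ⊽ w1 = a1 ⊽ (a3 ∧ a2)
w3 = a3 ⊽ w2 = a3 ⊽ (a1 ⊽ (a3 ∧ a2))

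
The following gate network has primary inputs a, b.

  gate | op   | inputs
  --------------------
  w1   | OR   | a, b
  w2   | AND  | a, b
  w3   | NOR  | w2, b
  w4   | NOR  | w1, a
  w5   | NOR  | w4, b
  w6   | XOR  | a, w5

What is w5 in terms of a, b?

w1 = a OR b
w4 = w1 NOR a = (a OR b) NOR a
w5 = w4 NOR b = ((a OR b) NOR a) NOR b

((a OR b) NOR a) NOR b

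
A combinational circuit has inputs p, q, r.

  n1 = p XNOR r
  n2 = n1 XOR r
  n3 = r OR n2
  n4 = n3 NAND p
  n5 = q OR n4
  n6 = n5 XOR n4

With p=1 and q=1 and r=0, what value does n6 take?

n1 = 1 XNOR 0 = 0
n2 = 0 XOR 0 = 0
n3 = 0 OR 0 = 0
n4 = 0 NAND 1 = 1
n5 = 1 OR 1 = 1
n6 = 1 XOR 1 = 0

0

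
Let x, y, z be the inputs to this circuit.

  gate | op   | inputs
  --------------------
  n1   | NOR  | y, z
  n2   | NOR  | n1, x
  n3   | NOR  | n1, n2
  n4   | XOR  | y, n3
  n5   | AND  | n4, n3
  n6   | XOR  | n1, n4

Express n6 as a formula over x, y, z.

n1 = y NOR z
n2 = n1 NOR x = (y NOR z) NOR x
n3 = n1 NOR n2 = (y NOR z) NOR ((y NOR z) NOR x)
n4 = y XOR n3 = y XOR ((y NOR z) NOR ((y NOR z) NOR x))
n6 = n1 XOR n4 = (y NOR z) XOR (y XOR ((y NOR z) NOR ((y NOR z) NOR x)))

(y NOR z) XOR (y XOR ((y NOR z) NOR ((y NOR z) NOR x)))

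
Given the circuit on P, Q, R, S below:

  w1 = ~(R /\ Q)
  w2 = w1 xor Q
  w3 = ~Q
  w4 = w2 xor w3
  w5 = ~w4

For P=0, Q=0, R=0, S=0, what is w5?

1

w1 = ~(0 /\ 0) = 1
w2 = 1 xor 0 = 1
w3 = ~0 = 1
w4 = 1 xor 1 = 0
w5 = ~0 = 1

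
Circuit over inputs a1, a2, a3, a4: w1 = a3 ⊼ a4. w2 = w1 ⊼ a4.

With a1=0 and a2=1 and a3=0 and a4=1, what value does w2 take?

0

w1 = 0 ⊼ 1 = 1
w2 = 1 ⊼ 1 = 0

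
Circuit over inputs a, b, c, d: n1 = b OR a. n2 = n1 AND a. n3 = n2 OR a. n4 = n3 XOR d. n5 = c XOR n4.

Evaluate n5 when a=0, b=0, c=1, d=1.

n1 = 0 OR 0 = 0
n2 = 0 AND 0 = 0
n3 = 0 OR 0 = 0
n4 = 0 XOR 1 = 1
n5 = 1 XOR 1 = 0

0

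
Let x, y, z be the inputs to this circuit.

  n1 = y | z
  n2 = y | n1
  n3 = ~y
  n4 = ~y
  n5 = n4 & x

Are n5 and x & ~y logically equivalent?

n4 = ~y
n5 = n4 & x = ~y & x
At x=0, y=0, z=0: circuit gives 0, formula gives 0.
At x=1, y=0, z=0: circuit gives 1, formula gives 1.
Agrees on all 8 inputs.

Yes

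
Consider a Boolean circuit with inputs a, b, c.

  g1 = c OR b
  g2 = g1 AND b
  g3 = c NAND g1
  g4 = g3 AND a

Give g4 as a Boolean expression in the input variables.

g1 = c OR b
g3 = c NAND g1 = c NAND (c OR b)
g4 = g3 AND a = (c NAND (c OR b)) AND a

(c NAND (c OR b)) AND a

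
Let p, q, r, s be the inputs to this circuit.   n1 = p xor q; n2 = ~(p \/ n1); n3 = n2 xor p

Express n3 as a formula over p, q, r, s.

n1 = p xor q
n2 = ~(p \/ n1) = ~(p \/ (p xor q))
n3 = n2 xor p = (~(p \/ (p xor q))) xor p

(~(p \/ (p xor q))) xor p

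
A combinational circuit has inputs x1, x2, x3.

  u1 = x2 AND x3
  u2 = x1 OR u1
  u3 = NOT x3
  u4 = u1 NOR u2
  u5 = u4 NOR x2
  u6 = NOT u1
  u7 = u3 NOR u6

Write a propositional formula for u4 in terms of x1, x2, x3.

u1 = x2 AND x3
u2 = x1 OR u1 = x1 OR (x2 AND x3)
u4 = u1 NOR u2 = (x2 AND x3) NOR (x1 OR (x2 AND x3))

(x2 AND x3) NOR (x1 OR (x2 AND x3))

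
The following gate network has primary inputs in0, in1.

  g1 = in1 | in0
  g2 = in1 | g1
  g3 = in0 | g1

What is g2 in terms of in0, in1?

g1 = in1 | in0
g2 = in1 | g1 = in1 | (in1 | in0)

in1 | (in1 | in0)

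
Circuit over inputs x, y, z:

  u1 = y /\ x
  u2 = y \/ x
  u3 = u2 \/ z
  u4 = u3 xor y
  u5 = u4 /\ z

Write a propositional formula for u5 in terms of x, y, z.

u2 = y \/ x
u3 = u2 \/ z = (y \/ x) \/ z
u4 = u3 xor y = ((y \/ x) \/ z) xor y
u5 = u4 /\ z = (((y \/ x) \/ z) xor y) /\ z

(((y \/ x) \/ z) xor y) /\ z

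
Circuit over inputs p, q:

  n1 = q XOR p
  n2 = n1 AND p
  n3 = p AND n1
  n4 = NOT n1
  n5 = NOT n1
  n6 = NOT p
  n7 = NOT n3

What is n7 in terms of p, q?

n1 = q XOR p
n3 = p AND n1 = p AND (q XOR p)
n7 = NOT n3 = NOT (p AND (q XOR p))

NOT (p AND (q XOR p))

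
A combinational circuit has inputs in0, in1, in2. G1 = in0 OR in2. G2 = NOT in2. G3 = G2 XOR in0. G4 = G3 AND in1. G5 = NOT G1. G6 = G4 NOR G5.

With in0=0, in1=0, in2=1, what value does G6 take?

1

G1 = 0 OR 1 = 1
G2 = NOT 1 = 0
G3 = 0 XOR 0 = 0
G4 = 0 AND 0 = 0
G5 = NOT 1 = 0
G6 = 0 NOR 0 = 1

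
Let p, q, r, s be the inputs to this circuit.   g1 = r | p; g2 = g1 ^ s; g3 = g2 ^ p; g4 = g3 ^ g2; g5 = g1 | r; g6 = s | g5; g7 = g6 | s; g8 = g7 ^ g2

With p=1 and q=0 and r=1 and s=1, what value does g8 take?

1

g1 = 1 | 1 = 1
g2 = 1 ^ 1 = 0
g5 = 1 | 1 = 1
g6 = 1 | 1 = 1
g7 = 1 | 1 = 1
g8 = 1 ^ 0 = 1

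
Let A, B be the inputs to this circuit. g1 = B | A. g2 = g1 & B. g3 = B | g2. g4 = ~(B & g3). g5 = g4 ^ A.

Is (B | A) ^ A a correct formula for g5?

g1 = B | A
g2 = g1 & B = (B | A) & B
g3 = B | g2 = B | ((B | A) & B)
g4 = ~(B & g3) = ~(B & (B | ((B | A) & B)))
g5 = g4 ^ A = (~(B & (B | ((B | A) & B)))) ^ A
At A=0, B=0: circuit gives 1, formula gives 0.

No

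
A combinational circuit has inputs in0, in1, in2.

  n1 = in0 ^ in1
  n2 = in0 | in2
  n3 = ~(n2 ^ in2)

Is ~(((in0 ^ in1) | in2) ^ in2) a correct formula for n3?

No

n2 = in0 | in2
n3 = ~(n2 ^ in2) = ~((in0 | in2) ^ in2)
At in0=0, in1=1, in2=0: circuit gives 1, formula gives 0.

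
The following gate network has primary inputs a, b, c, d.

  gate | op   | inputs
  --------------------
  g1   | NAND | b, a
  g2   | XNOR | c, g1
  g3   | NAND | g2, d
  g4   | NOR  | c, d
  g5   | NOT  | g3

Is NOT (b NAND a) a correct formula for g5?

g1 = b NAND a
g2 = c XNOR g1 = c XNOR (b NAND a)
g3 = g2 NAND d = (c XNOR (b NAND a)) NAND d
g5 = NOT g3 = NOT ((c XNOR (b NAND a)) NAND d)
At a=0, b=0, c=1, d=1: circuit gives 1, formula gives 0.

No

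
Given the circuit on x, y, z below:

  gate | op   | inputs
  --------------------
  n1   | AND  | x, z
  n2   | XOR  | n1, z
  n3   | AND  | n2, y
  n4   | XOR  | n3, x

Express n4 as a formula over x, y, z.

(((x AND z) XOR z) AND y) XOR x

n1 = x AND z
n2 = n1 XOR z = (x AND z) XOR z
n3 = n2 AND y = ((x AND z) XOR z) AND y
n4 = n3 XOR x = (((x AND z) XOR z) AND y) XOR x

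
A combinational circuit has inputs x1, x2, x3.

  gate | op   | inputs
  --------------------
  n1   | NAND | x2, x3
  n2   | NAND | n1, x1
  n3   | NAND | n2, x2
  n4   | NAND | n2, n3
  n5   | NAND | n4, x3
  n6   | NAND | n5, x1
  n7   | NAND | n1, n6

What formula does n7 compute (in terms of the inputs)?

n1 = x2 NAND x3
n2 = n1 NAND x1 = (x2 NAND x3) NAND x1
n3 = n2 NAND x2 = ((x2 NAND x3) NAND x1) NAND x2
n4 = n2 NAND n3 = ((x2 NAND x3) NAND x1) NAND (((x2 NAND x3) NAND x1) NAND x2)
n5 = n4 NAND x3 = (((x2 NAND x3) NAND x1) NAND (((x2 NAND x3) NAND x1) NAND x2)) NAND x3
n6 = n5 NAND x1 = ((((x2 NAND x3) NAND x1) NAND (((x2 NAND x3) NAND x1) NAND x2)) NAND x3) NAND x1
n7 = n1 NAND n6 = (x2 NAND x3) NAND (((((x2 NAND x3) NAND x1) NAND (((x2 NAND x3) NAND x1) NAND x2)) NAND x3) NAND x1)

(x2 NAND x3) NAND (((((x2 NAND x3) NAND x1) NAND (((x2 NAND x3) NAND x1) NAND x2)) NAND x3) NAND x1)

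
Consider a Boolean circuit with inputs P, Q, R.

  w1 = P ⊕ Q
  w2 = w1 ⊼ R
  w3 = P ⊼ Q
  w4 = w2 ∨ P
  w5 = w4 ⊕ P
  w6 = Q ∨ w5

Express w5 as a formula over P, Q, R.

w1 = P ⊕ Q
w2 = w1 ⊼ R = (P ⊕ Q) ⊼ R
w4 = w2 ∨ P = ((P ⊕ Q) ⊼ R) ∨ P
w5 = w4 ⊕ P = (((P ⊕ Q) ⊼ R) ∨ P) ⊕ P

(((P ⊕ Q) ⊼ R) ∨ P) ⊕ P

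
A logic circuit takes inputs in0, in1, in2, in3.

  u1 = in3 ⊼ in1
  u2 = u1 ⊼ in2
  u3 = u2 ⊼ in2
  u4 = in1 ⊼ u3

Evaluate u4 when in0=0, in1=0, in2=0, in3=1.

1

u1 = 1 ⊼ 0 = 1
u2 = 1 ⊼ 0 = 1
u3 = 1 ⊼ 0 = 1
u4 = 0 ⊼ 1 = 1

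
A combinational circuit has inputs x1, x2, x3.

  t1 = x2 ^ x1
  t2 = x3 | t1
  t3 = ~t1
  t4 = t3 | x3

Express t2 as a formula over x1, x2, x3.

x3 | (x2 ^ x1)

t1 = x2 ^ x1
t2 = x3 | t1 = x3 | (x2 ^ x1)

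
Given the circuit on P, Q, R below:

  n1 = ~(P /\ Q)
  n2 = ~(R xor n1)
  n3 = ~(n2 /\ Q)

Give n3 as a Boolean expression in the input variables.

n1 = ~(P /\ Q)
n2 = ~(R xor n1) = ~(R xor (~(P /\ Q)))
n3 = ~(n2 /\ Q) = ~((~(R xor (~(P /\ Q)))) /\ Q)

~((~(R xor (~(P /\ Q)))) /\ Q)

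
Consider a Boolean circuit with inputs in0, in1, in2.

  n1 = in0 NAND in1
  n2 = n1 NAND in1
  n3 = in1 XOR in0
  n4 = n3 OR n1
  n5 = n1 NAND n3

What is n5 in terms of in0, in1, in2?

n1 = in0 NAND in1
n3 = in1 XOR in0
n5 = n1 NAND n3 = (in0 NAND in1) NAND (in1 XOR in0)

(in0 NAND in1) NAND (in1 XOR in0)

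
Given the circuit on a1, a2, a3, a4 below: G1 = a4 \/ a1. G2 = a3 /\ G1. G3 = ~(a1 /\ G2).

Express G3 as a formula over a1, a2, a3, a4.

G1 = a4 \/ a1
G2 = a3 /\ G1 = a3 /\ (a4 \/ a1)
G3 = ~(a1 /\ G2) = ~(a1 /\ (a3 /\ (a4 \/ a1)))

~(a1 /\ (a3 /\ (a4 \/ a1)))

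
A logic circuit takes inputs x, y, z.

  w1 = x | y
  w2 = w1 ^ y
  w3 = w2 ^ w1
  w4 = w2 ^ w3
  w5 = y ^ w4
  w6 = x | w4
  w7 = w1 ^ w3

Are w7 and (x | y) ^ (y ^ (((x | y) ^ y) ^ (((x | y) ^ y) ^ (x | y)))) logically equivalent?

w1 = x | y
w2 = w1 ^ y = (x | y) ^ y
w3 = w2 ^ w1 = ((x | y) ^ y) ^ (x | y)
w7 = w1 ^ w3 = (x | y) ^ (((x | y) ^ y) ^ (x | y))
At x=0, y=1, z=0: circuit gives 0, formula gives 1.

No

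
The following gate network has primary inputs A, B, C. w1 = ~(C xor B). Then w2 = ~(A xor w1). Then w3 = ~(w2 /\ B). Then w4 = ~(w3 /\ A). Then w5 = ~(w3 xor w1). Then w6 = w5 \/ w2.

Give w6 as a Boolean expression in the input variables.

w1 = ~(C xor B)
w2 = ~(A xor w1) = ~(A xor (~(C xor B)))
w3 = ~(w2 /\ B) = ~((~(A xor (~(C xor B)))) /\ B)
w5 = ~(w3 xor w1) = ~((~((~(A xor (~(C xor B)))) /\ B)) xor (~(C xor B)))
w6 = w5 \/ w2 = (~((~((~(A xor (~(C xor B)))) /\ B)) xor (~(C xor B)))) \/ (~(A xor (~(C xor B))))

(~((~((~(A xor (~(C xor B)))) /\ B)) xor (~(C xor B)))) \/ (~(A xor (~(C xor B))))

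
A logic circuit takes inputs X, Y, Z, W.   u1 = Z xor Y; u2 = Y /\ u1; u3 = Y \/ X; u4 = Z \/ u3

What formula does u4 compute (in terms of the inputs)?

Z \/ (Y \/ X)

u3 = Y \/ X
u4 = Z \/ u3 = Z \/ (Y \/ X)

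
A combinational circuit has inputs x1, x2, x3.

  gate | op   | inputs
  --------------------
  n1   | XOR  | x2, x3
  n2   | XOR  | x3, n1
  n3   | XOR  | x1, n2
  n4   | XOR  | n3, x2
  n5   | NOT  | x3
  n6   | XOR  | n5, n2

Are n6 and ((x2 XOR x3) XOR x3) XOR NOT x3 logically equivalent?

n1 = x2 XOR x3
n2 = x3 XOR n1 = x3 XOR (x2 XOR x3)
n5 = NOT x3
n6 = n5 XOR n2 = NOT x3 XOR (x3 XOR (x2 XOR x3))
At x1=0, x2=0, x3=1: circuit gives 0, formula gives 0.
At x1=0, x2=0, x3=0: circuit gives 1, formula gives 1.
Agrees on all 8 inputs.

Yes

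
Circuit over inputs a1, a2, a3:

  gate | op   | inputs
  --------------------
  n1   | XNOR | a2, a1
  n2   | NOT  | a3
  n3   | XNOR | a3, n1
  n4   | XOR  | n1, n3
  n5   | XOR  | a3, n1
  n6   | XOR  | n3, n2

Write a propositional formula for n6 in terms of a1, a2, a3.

(a3 XNOR (a2 XNOR a1)) XOR NOT a3

n1 = a2 XNOR a1
n2 = NOT a3
n3 = a3 XNOR n1 = a3 XNOR (a2 XNOR a1)
n6 = n3 XOR n2 = (a3 XNOR (a2 XNOR a1)) XOR NOT a3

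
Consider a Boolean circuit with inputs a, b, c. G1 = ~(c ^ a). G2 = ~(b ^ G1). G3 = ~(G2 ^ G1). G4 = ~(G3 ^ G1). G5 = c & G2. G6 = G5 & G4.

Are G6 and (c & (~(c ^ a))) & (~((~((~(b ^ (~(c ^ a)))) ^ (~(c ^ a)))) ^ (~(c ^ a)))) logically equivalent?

No

G1 = ~(c ^ a)
G2 = ~(b ^ G1) = ~(b ^ (~(c ^ a)))
G3 = ~(G2 ^ G1) = ~((~(b ^ (~(c ^ a)))) ^ (~(c ^ a)))
G4 = ~(G3 ^ G1) = ~((~((~(b ^ (~(c ^ a)))) ^ (~(c ^ a)))) ^ (~(c ^ a)))
G5 = c & G2 = c & (~(b ^ (~(c ^ a))))
G6 = G5 & G4 = (c & (~(b ^ (~(c ^ a))))) & (~((~((~(b ^ (~(c ^ a)))) ^ (~(c ^ a)))) ^ (~(c ^ a))))
At a=0, b=0, c=1: circuit gives 1, formula gives 0.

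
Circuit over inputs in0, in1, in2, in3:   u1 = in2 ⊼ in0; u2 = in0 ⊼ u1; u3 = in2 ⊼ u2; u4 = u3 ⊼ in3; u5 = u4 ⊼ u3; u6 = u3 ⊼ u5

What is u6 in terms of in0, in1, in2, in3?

(in2 ⊼ (in0 ⊼ (in2 ⊼ in0))) ⊼ (((in2 ⊼ (in0 ⊼ (in2 ⊼ in0))) ⊼ in3) ⊼ (in2 ⊼ (in0 ⊼ (in2 ⊼ in0))))

u1 = in2 ⊼ in0
u2 = in0 ⊼ u1 = in0 ⊼ (in2 ⊼ in0)
u3 = in2 ⊼ u2 = in2 ⊼ (in0 ⊼ (in2 ⊼ in0))
u4 = u3 ⊼ in3 = (in2 ⊼ (in0 ⊼ (in2 ⊼ in0))) ⊼ in3
u5 = u4 ⊼ u3 = ((in2 ⊼ (in0 ⊼ (in2 ⊼ in0))) ⊼ in3) ⊼ (in2 ⊼ (in0 ⊼ (in2 ⊼ in0)))
u6 = u3 ⊼ u5 = (in2 ⊼ (in0 ⊼ (in2 ⊼ in0))) ⊼ (((in2 ⊼ (in0 ⊼ (in2 ⊼ in0))) ⊼ in3) ⊼ (in2 ⊼ (in0 ⊼ (in2 ⊼ in0))))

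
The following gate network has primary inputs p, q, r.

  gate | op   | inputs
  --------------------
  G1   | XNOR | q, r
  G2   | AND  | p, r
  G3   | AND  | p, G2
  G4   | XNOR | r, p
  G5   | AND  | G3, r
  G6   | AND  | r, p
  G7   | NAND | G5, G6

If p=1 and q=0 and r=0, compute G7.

G2 = 1 AND 0 = 0
G3 = 1 AND 0 = 0
G5 = 0 AND 0 = 0
G6 = 0 AND 1 = 0
G7 = 0 NAND 0 = 1

1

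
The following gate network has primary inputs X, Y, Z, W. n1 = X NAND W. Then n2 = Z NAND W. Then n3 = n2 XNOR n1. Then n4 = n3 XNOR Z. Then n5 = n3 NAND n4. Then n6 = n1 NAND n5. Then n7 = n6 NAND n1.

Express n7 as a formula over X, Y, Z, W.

((X NAND W) NAND (((Z NAND W) XNOR (X NAND W)) NAND (((Z NAND W) XNOR (X NAND W)) XNOR Z))) NAND (X NAND W)

n1 = X NAND W
n2 = Z NAND W
n3 = n2 XNOR n1 = (Z NAND W) XNOR (X NAND W)
n4 = n3 XNOR Z = ((Z NAND W) XNOR (X NAND W)) XNOR Z
n5 = n3 NAND n4 = ((Z NAND W) XNOR (X NAND W)) NAND (((Z NAND W) XNOR (X NAND W)) XNOR Z)
n6 = n1 NAND n5 = (X NAND W) NAND (((Z NAND W) XNOR (X NAND W)) NAND (((Z NAND W) XNOR (X NAND W)) XNOR Z))
n7 = n6 NAND n1 = ((X NAND W) NAND (((Z NAND W) XNOR (X NAND W)) NAND (((Z NAND W) XNOR (X NAND W)) XNOR Z))) NAND (X NAND W)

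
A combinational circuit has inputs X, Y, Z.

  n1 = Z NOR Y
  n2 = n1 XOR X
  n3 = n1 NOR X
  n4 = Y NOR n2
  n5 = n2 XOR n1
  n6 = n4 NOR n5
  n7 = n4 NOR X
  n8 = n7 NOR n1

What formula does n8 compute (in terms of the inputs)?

((Y NOR ((Z NOR Y) XOR X)) NOR X) NOR (Z NOR Y)

n1 = Z NOR Y
n2 = n1 XOR X = (Z NOR Y) XOR X
n4 = Y NOR n2 = Y NOR ((Z NOR Y) XOR X)
n7 = n4 NOR X = (Y NOR ((Z NOR Y) XOR X)) NOR X
n8 = n7 NOR n1 = ((Y NOR ((Z NOR Y) XOR X)) NOR X) NOR (Z NOR Y)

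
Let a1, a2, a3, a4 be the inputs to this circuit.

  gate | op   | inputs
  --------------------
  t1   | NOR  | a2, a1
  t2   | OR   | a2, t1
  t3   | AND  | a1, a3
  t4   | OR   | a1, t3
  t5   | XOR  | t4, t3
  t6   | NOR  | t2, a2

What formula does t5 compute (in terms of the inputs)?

(a1 OR (a1 AND a3)) XOR (a1 AND a3)

t3 = a1 AND a3
t4 = a1 OR t3 = a1 OR (a1 AND a3)
t5 = t4 XOR t3 = (a1 OR (a1 AND a3)) XOR (a1 AND a3)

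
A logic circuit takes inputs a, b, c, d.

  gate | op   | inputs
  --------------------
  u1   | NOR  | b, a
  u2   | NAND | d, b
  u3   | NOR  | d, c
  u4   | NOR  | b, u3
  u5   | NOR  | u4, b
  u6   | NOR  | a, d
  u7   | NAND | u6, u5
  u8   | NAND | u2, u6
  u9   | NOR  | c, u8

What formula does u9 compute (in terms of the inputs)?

u2 = d NAND b
u6 = a NOR d
u8 = u2 NAND u6 = (d NAND b) NAND (a NOR d)
u9 = c NOR u8 = c NOR ((d NAND b) NAND (a NOR d))

c NOR ((d NAND b) NAND (a NOR d))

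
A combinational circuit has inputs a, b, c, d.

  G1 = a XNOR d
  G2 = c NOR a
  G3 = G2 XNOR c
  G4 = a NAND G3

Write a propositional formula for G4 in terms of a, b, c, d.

G2 = c NOR a
G3 = G2 XNOR c = (c NOR a) XNOR c
G4 = a NAND G3 = a NAND ((c NOR a) XNOR c)

a NAND ((c NOR a) XNOR c)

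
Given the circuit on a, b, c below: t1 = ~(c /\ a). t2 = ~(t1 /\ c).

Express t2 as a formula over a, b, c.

~((~(c /\ a)) /\ c)

t1 = ~(c /\ a)
t2 = ~(t1 /\ c) = ~((~(c /\ a)) /\ c)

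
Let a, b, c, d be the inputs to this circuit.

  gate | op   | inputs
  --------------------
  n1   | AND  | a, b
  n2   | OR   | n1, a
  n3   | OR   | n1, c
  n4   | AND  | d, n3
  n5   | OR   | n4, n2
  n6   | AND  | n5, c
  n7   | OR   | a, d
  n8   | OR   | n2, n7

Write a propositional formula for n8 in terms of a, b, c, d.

n1 = a AND b
n2 = n1 OR a = (a AND b) OR a
n7 = a OR d
n8 = n2 OR n7 = ((a AND b) OR a) OR (a OR d)

((a AND b) OR a) OR (a OR d)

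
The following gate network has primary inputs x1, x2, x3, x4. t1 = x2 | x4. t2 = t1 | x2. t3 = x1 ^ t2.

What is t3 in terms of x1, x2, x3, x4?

t1 = x2 | x4
t2 = t1 | x2 = (x2 | x4) | x2
t3 = x1 ^ t2 = x1 ^ ((x2 | x4) | x2)

x1 ^ ((x2 | x4) | x2)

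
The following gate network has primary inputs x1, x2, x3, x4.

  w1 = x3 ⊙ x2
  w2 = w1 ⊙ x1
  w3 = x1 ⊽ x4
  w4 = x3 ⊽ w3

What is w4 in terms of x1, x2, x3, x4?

x3 ⊽ (x1 ⊽ x4)

w3 = x1 ⊽ x4
w4 = x3 ⊽ w3 = x3 ⊽ (x1 ⊽ x4)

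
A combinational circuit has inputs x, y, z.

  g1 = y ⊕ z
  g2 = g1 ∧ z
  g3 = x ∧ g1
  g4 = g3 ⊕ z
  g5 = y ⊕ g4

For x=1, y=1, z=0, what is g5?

0

g1 = 1 ⊕ 0 = 1
g3 = 1 ∧ 1 = 1
g4 = 1 ⊕ 0 = 1
g5 = 1 ⊕ 1 = 0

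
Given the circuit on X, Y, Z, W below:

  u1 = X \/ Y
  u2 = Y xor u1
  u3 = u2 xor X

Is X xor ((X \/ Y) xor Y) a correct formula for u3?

Yes

u1 = X \/ Y
u2 = Y xor u1 = Y xor (X \/ Y)
u3 = u2 xor X = (Y xor (X \/ Y)) xor X
At X=0, Y=0, Z=0, W=0: circuit gives 0, formula gives 0.
At X=1, Y=1, Z=0, W=0: circuit gives 1, formula gives 1.
Agrees on all 16 inputs.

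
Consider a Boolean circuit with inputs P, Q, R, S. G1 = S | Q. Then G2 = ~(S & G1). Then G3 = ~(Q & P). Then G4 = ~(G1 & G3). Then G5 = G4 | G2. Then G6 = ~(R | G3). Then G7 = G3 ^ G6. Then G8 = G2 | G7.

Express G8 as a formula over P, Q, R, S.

G1 = S | Q
G2 = ~(S & G1) = ~(S & (S | Q))
G3 = ~(Q & P)
G6 = ~(R | G3) = ~(R | (~(Q & P)))
G7 = G3 ^ G6 = (~(Q & P)) ^ (~(R | (~(Q & P))))
G8 = G2 | G7 = (~(S & (S | Q))) | ((~(Q & P)) ^ (~(R | (~(Q & P)))))

(~(S & (S | Q))) | ((~(Q & P)) ^ (~(R | (~(Q & P)))))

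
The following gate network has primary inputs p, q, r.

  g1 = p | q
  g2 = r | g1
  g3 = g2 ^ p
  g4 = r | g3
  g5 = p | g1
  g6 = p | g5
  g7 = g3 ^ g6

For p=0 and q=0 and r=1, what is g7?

g1 = 0 | 0 = 0
g2 = 1 | 0 = 1
g3 = 1 ^ 0 = 1
g5 = 0 | 0 = 0
g6 = 0 | 0 = 0
g7 = 1 ^ 0 = 1

1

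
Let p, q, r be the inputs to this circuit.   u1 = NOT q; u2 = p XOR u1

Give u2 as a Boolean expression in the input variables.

u1 = NOT q
u2 = p XOR u1 = p XOR NOT q

p XOR NOT q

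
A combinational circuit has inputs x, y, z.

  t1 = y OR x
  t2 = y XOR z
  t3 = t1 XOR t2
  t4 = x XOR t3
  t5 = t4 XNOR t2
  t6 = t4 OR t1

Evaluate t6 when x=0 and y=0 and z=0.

0

t1 = 0 OR 0 = 0
t2 = 0 XOR 0 = 0
t3 = 0 XOR 0 = 0
t4 = 0 XOR 0 = 0
t6 = 0 OR 0 = 0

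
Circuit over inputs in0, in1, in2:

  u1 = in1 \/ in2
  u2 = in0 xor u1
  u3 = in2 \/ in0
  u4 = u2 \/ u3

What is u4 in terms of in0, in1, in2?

(in0 xor (in1 \/ in2)) \/ (in2 \/ in0)

u1 = in1 \/ in2
u2 = in0 xor u1 = in0 xor (in1 \/ in2)
u3 = in2 \/ in0
u4 = u2 \/ u3 = (in0 xor (in1 \/ in2)) \/ (in2 \/ in0)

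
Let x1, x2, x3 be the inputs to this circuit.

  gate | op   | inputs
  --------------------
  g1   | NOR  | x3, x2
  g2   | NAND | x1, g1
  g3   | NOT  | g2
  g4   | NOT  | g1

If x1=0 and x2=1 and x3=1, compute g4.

1

g1 = 1 NOR 1 = 0
g4 = NOT 0 = 1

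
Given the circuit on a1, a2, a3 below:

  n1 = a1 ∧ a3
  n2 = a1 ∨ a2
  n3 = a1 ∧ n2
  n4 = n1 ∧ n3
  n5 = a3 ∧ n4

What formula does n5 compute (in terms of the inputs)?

n1 = a1 ∧ a3
n2 = a1 ∨ a2
n3 = a1 ∧ n2 = a1 ∧ (a1 ∨ a2)
n4 = n1 ∧ n3 = (a1 ∧ a3) ∧ (a1 ∧ (a1 ∨ a2))
n5 = a3 ∧ n4 = a3 ∧ ((a1 ∧ a3) ∧ (a1 ∧ (a1 ∨ a2)))

a3 ∧ ((a1 ∧ a3) ∧ (a1 ∧ (a1 ∨ a2)))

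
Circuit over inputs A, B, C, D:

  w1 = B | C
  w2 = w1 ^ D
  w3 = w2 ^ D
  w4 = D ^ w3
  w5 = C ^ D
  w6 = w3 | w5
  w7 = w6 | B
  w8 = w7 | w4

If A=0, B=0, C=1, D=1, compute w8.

1

w1 = 0 | 1 = 1
w2 = 1 ^ 1 = 0
w3 = 0 ^ 1 = 1
w4 = 1 ^ 1 = 0
w5 = 1 ^ 1 = 0
w6 = 1 | 0 = 1
w7 = 1 | 0 = 1
w8 = 1 | 0 = 1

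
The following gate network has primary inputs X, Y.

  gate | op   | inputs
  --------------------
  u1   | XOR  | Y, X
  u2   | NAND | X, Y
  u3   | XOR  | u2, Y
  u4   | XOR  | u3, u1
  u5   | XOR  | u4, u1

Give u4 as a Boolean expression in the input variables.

u1 = Y XOR X
u2 = X NAND Y
u3 = u2 XOR Y = (X NAND Y) XOR Y
u4 = u3 XOR u1 = ((X NAND Y) XOR Y) XOR (Y XOR X)

((X NAND Y) XOR Y) XOR (Y XOR X)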